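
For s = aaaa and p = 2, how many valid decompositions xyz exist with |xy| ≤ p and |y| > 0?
3

For s = 'aaaa' with pumping length p = 2:

Constraints: |xy| ≤ 2, |y| > 0

Valid decompositions (|xy| ≤ p, |y| ≥ 1):
  • x='', y='a', z='aaa'
  • x='a', y='a', z='aa'
  • x='', y='aa', z='aa'

Total count: 3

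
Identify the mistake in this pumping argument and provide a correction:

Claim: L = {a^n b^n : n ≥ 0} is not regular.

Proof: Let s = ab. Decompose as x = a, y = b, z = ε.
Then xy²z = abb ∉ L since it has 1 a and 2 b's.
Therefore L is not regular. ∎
Error: The string s = ab might be shorter than the pumping length p.

Correction: Choose s = a^p b^p to ensure |s| ≥ p. Also, the decomposition is wrong: with |xy| ≤ p, y cannot include b's when s starts with p a's.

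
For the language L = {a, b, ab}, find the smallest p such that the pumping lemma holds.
p = 3

For a finite language L, the pumping lemma holds vacuously if p > max|s| for s ∈ L.

The longest string in L = {a, b, ab} has length 2.
If p = 3, then no string s ∈ L has |s| ≥ p, so the condition is vacuously true.

The minimum pumping length is p = 3.

Why no smaller p works: for any p ≤ 2, the longest string s ∈ L has |s| = 2 ≥ p, so it would
have to be pumpable; but pumping up (i = 2, 3, ...) produces ever longer strings, which cannot all lie in the
finite language L. So the pumping property fails for every p ≤ 2.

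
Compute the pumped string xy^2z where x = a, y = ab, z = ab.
aababab

Given x = 'a', y = 'ab', z = 'ab' and i = 2:

xy^2z = x + y·y·...·y (2 times) + z
       = 'a' + 'ab'^2 + 'ab'
       = 'a' + 'abab' + 'ab'
       = 'aababab'

The pumped string is 'aababab' with length 7.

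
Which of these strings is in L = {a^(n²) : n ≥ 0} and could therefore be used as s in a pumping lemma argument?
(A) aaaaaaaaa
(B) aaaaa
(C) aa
(A) aaaaaaaaa

The pumping lemma is applied to a string s that lies in L, so first check membership of each option:
- (A) aaaaaaaaa has length 9 = 3², a perfect square, so it is in L ✓
- (B) aaaaa has length 5, strictly between 2² = 4 and 3² = 9, so it is not in L ✗
- (C) aa has length 2, strictly between 1² = 1 and 2² = 4, so it is not in L ✗

Only (A) aaaaaaaaa is in L, so it is the only candidate that could play the role of s.
(In a complete proof one picks s in terms of the pumping length p so that |s| ≥ p is guaranteed; a fixed string like aaaaaaaaa illustrates the shape of such an s.)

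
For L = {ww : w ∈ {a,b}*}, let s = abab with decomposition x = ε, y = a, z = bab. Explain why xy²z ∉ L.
xy²z = aabab ∉ L

Pumping with i = 2 replaces y = a by y² = aa:
- Original: s = xyz = abab; abab splits into halves ab · ab, which are equal, so it is in L (w = ab)
- Pumped: xy²z = ε · aa · bab = aabab
- aabab has odd length 5, so it cannot be written as ww and is not in L

The pumping lemma would require xy²z ∈ L, so this decomposition yields a contradiction.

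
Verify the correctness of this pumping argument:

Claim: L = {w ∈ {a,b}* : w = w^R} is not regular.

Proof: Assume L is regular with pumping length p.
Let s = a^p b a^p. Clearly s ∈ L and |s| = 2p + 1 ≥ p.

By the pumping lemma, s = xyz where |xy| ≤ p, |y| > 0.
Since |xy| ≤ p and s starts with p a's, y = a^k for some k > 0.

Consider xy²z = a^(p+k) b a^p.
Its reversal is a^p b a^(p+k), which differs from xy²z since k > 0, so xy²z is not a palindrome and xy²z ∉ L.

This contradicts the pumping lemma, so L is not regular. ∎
The proof is correct.

This proof is valid because:
1. s = a^p b a^p is in L and is chosen in terms of p, so |s| ≥ p holds for every p
2. The decomposition analysis is correct: |xy| ≤ p forces y to lie inside the leading a's
3. The contradiction is valid: a^(p+k) b a^p has more a's before the b than after it, so it is not a palindrome
4. The conclusion follows logically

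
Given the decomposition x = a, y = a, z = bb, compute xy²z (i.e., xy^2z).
aaabb

Given x = 'a', y = 'a', z = 'bb' and i = 2:

xy^2z = x + y·y·...·y (2 times) + z
       = 'a' + 'a'^2 + 'bb'
       = 'a' + 'aa' + 'bb'
       = 'aaabb'

The pumped string is 'aaabb' with length 5.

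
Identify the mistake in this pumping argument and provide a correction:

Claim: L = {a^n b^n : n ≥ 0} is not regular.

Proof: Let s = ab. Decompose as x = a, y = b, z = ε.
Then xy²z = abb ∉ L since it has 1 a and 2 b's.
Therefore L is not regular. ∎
Error: The string s = ab might be shorter than the pumping length p.

Correction: Choose s = a^p b^p to ensure |s| ≥ p. Also, the decomposition is wrong: with |xy| ≤ p, y cannot include b's when s starts with p a's.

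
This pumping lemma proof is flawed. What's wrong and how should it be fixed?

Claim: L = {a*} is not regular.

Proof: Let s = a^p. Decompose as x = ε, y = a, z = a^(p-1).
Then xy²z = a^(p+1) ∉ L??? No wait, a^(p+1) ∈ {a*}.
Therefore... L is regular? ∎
Error: The proof attempts to show a*  is not regular, but a* IS regular!

Correction: a* is a regular language (recognized by a simple DFA with one accepting state and self-loop on 'a'). The pumping lemma can only prove non-regularity, not regularity. For regular languages, pumping always works.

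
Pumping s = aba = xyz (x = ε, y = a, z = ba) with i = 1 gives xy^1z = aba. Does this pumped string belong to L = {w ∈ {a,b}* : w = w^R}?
Yes

xy¹z = ε · a · ba = aba.
aba reversed is aba, the same string, so it is a palindrome and is in L.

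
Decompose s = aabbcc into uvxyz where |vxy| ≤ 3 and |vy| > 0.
u='aa', v='b', x='b', y='c', z='c'

For s = aabbcc with pumping length p = 3:

One valid decomposition:
- u = 'aa'
- v = 'b'
- x = 'b'
- y = 'c'
- z = 'c'

Verification:
- uvxyz = 'aa' + 'b' + 'b' + 'c' + 'c' = aabbcc ✓
- |vxy| = |'bbc'| = 3 ≤ 3 ✓
- |vy| = |'bc'| = 2 > 0 ✓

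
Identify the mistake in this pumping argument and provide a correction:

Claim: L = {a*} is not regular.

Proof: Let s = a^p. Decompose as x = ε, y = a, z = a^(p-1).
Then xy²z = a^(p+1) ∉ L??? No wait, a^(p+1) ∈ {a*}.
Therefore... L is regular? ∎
Error: The proof attempts to show a*  is not regular, but a* IS regular!

Correction: a* is a regular language (recognized by a simple DFA with one accepting state and self-loop on 'a'). The pumping lemma can only prove non-regularity, not regularity. For regular languages, pumping always works.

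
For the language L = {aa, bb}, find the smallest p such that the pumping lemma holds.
p = 3

For a finite language L, the pumping lemma holds vacuously if p > max|s| for s ∈ L.

The longest string in L = {aa, bb} has length 2.
If p = 3, then no string s ∈ L has |s| ≥ p, so the condition is vacuously true.

The minimum pumping length is p = 3.

Why no smaller p works: for any p ≤ 2, the longest string s ∈ L has |s| = 2 ≥ p, so it would
have to be pumpable; but pumping up (i = 2, 3, ...) produces ever longer strings, which cannot all lie in the
finite language L. So the pumping property fails for every p ≤ 2.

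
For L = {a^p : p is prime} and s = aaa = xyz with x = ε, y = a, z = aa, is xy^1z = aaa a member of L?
Yes

xy¹z = ε · a · aa = aaa.
aaa has length 3, which is prime, so it is in L.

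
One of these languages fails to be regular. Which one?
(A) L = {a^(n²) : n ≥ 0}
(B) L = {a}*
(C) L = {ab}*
(A) {a^(n²) : n ≥ 0}

(A) L = {a^(n²) : n ≥ 0} is NOT regular.

The pumping lemma can be used to prove this:
After pumping, length is no longer a perfect square

The other languages are regular because they can be recognized by finite automata.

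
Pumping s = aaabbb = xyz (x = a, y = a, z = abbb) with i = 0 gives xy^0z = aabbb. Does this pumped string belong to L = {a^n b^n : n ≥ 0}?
No

xy⁰z = a · ε · abbb = aabbb.
aabbb has 2 a's and 3 b's; 2 ≠ 3, so it is not in L.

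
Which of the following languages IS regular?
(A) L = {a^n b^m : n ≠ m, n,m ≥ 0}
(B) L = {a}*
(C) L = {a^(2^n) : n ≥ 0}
(B) {a}*

(B) L = {a}* is regular.

This can be recognized by a finite automaton (DFA/NFA).
Regular expressions like {a}* define regular languages.

The other choices are not regular:
- {a^n b^m : n ≠ m, n,m ≥ 0}: After pumping a's, we can make n = m
- {a^(2^n) : n ≥ 0}: After pumping, length is no longer a power of 2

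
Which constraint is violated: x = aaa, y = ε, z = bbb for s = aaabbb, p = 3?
Violated: |y| > 0

The decomposition x = aaa, y = ε, z = bbb for s = aaabbb with p = 3
violates the constraint: |y| > 0

|y| = 0, but the pumping lemma requires |y| > 0 (y must be non-empty).

Pumping lemma constraints:
1. xyz = s (decomposition is valid)
2. |xy| ≤ p
3. |y| > 0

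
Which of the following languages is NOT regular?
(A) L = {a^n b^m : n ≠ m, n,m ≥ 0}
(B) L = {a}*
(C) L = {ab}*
(A) {a^n b^m : n ≠ m, n,m ≥ 0}

(A) L = {a^n b^m : n ≠ m, n,m ≥ 0} is NOT regular.

The pumping lemma can be used to prove this:
After pumping a's, we can make n = m

The other languages are regular because they can be recognized by finite automata.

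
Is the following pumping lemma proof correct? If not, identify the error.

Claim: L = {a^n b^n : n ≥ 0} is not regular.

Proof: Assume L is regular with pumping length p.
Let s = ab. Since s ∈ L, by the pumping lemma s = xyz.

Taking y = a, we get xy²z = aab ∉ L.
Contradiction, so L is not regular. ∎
The proof is INCORRECT.

Error: The string s = ab may be shorter than p.
The pumping lemma only applies to strings with |s| ≥ p, and p is not under our control.
We must choose s in terms of p, e.g. s = a^p b^p, to ensure |s| ≥ p.
(The proof also fixes one particular y; a valid argument must handle every decomposition with |xy| ≤ p and |y| ≥ 1 — for s = a^p b^p this forces y = a^k, and then xy²z = a^(p+k) b^p ∉ L.)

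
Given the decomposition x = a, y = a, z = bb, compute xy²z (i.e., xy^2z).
aaabb

Given x = 'a', y = 'a', z = 'bb' and i = 2:

xy^2z = x + y·y·...·y (2 times) + z
       = 'a' + 'a'^2 + 'bb'
       = 'a' + 'aa' + 'bb'
       = 'aaabb'

The pumped string is 'aaabb' with length 5.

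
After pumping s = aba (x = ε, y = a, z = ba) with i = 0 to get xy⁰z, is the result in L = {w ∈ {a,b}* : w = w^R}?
No

xy⁰z = ε · ε · ba = ba.
ba reversed is ab ≠ ba, so it is not a palindrome and is not in L.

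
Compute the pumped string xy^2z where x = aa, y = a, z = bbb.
aaaabbb

Given x = 'aa', y = 'a', z = 'bbb' and i = 2:

xy^2z = x + y·y·...·y (2 times) + z
       = 'aa' + 'a'^2 + 'bbb'
       = 'aa' + 'aa' + 'bbb'
       = 'aaaabbb'

The pumped string is 'aaaabbb' with length 7.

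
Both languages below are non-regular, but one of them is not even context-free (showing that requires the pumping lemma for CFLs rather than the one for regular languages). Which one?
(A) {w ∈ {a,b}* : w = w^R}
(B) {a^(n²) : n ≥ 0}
(B) {a^(n²) : n ≥ 0}

(B) {a^(n²) : n ≥ 0} requires the CFL pumping lemma.

- {w ∈ {a,b}* : w = w^R} is context-free (but not regular)
  • Can be shown non-regular with the regular pumping lemma
  • After pumping, the string is no longer symmetric

- {a^(n²) : n ≥ 0} is NOT context-free
  • Requires the CFL pumping lemma to prove
  • Gaps between squares grow unboundedly

The CFL pumping lemma is "stronger" in that it can prove non-membership
in the larger class of context-free languages.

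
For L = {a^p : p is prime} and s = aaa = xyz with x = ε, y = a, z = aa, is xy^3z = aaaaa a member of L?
Yes

xy³z = ε · aaa · aa = aaaaa.
aaaaa has length 5, which is prime, so it is in L.
(A single pumped string landing in L is not a contradiction by itself; a non-regularity proof needs some i for which xy^i z ∉ L, for every admissible decomposition.)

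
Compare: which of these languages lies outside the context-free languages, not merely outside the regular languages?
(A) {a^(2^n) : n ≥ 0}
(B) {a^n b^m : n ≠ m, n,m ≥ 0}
(A) {a^(2^n) : n ≥ 0}

(A) {a^(2^n) : n ≥ 0} requires the CFL pumping lemma.

- {a^n b^m : n ≠ m, n,m ≥ 0} is context-free (but not regular)
  • Can be shown non-regular with the regular pumping lemma
  • After pumping a's, we can make n = m

- {a^(2^n) : n ≥ 0} is NOT context-free
  • Requires the CFL pumping lemma to prove
  • Gaps between powers of 2 grow exponentially

The CFL pumping lemma is "stronger" in that it can prove non-membership
in the larger class of context-free languages.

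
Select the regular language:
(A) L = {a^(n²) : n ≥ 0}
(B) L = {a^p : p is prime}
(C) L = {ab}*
(C) {ab}*

(C) L = {ab}* is regular.

This can be recognized by a finite automaton (DFA/NFA).
Regular expressions like {ab}* define regular languages.

The other choices are not regular:
- {a^(n²) : n ≥ 0}: After pumping, length is no longer a perfect square
- {a^p : p is prime}: After pumping, the length becomes composite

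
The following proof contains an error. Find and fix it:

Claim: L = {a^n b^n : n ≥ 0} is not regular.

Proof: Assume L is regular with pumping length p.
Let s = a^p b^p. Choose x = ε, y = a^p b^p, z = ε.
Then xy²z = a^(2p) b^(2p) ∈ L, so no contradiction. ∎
Error: The decomposition violates |xy| ≤ p. With y = a^p b^p, |xy| = |y| = 2p > p. (The proof also miscomputes xy²z, which would be a^p b^p a^p b^p rather than a^(2p) b^(2p), and it wrongly treats one harmless decomposition as settling the matter — the prover does not get to choose the decomposition.)

Correction: The pumping lemma requires |xy| ≤ p, and the argument must handle every decomposition satisfying |xy| ≤ p, |y| ≥ 1. Since s starts with p a's, any such y consists only of a's, say y = a^k with k ≥ 1. Then xy²z = a^(p+k) b^p has unequal numbers of a's and b's, so xy²z ∉ L — the required contradiction.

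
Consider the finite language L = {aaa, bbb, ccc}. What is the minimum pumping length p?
p = 4

For a finite language L, the pumping lemma holds vacuously if p > max|s| for s ∈ L.

The longest string in L = {aaa, bbb, ccc} has length 3.
If p = 4, then no string s ∈ L has |s| ≥ p, so the condition is vacuously true.

The minimum pumping length is p = 4.

Why no smaller p works: for any p ≤ 3, the longest string s ∈ L has |s| = 3 ≥ p, so it would
have to be pumpable; but pumping up (i = 2, 3, ...) produces ever longer strings, which cannot all lie in the
finite language L. So the pumping property fails for every p ≤ 3.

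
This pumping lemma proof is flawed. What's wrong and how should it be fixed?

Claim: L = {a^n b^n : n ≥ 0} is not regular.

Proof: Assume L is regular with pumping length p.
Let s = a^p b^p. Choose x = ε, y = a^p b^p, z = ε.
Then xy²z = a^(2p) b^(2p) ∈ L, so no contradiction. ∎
Error: The decomposition violates |xy| ≤ p. With y = a^p b^p, |xy| = |y| = 2p > p. (The proof also miscomputes xy²z, which would be a^p b^p a^p b^p rather than a^(2p) b^(2p), and it wrongly treats one harmless decomposition as settling the matter — the prover does not get to choose the decomposition.)

Correction: The pumping lemma requires |xy| ≤ p, and the argument must handle every decomposition satisfying |xy| ≤ p, |y| ≥ 1. Since s starts with p a's, any such y consists only of a's, say y = a^k with k ≥ 1. Then xy²z = a^(p+k) b^p has unequal numbers of a's and b's, so xy²z ∉ L — the required contradiction.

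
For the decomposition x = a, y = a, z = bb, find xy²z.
aaabb

Given x = 'a', y = 'a', z = 'bb' and i = 2:

xy^2z = x + y·y·...·y (2 times) + z
       = 'a' + 'a'^2 + 'bb'
       = 'a' + 'aa' + 'bb'
       = 'aaabb'

The pumped string is 'aaabb' with length 5.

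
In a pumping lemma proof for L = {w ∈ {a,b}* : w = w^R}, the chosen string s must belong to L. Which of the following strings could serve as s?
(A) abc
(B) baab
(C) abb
(B) baab

The pumping lemma is applied to a string s that lies in L, so first check membership of each option:
- (A) abc reversed is cba ≠ abc, so it is not a palindrome and is not in L ✗
- (B) baab reversed is baab, the same string, so it is a palindrome and is in L ✓
- (C) abb reversed is bba ≠ abb, so it is not a palindrome and is not in L ✗

Only (B) baab is in L, so it is the only candidate that could play the role of s.
(In a complete proof one picks s in terms of the pumping length p so that |s| ≥ p is guaranteed; a fixed string like baab illustrates the shape of such an s.)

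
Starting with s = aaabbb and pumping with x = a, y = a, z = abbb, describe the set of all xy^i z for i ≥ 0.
{xy^i z : i ≥ 0} = {a^(2+i) b^3 : i ≥ 0} = {aabbb, aaabbb, aaaabbb, ...}

With x = a, y = a, z = abbb: Starting with aaabbb and pumping the second 'a', we get strings with 2+i a's followed by 3 b's for i = 0, 1, 2, ...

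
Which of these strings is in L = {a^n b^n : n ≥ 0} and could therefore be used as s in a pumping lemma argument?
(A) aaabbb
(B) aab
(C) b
(A) aaabbb

The pumping lemma is applied to a string s that lies in L, so first check membership of each option:
- (A) aaabbb = a^3 b^3 has equal counts (3 = 3), so it is in L ✓
- (B) aab has 2 a's and 1 b's; 2 ≠ 1, so it is not in L ✗
- (C) b has 0 a's and 1 b's; 0 ≠ 1, so it is not in L ✗

Only (A) aaabbb is in L, so it is the only candidate that could play the role of s.
(In a complete proof one picks s in terms of the pumping length p so that |s| ≥ p is guaranteed; a fixed string like aaabbb illustrates the shape of such an s.)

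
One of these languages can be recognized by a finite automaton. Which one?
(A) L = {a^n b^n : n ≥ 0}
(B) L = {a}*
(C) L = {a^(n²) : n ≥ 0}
(B) {a}*

(B) L = {a}* is regular.

This can be recognized by a finite automaton (DFA/NFA).
Regular expressions like {a}* define regular languages.

The other choices are not regular:
- {a^n b^n : n ≥ 0}: After pumping, the number of a's and b's become unequal
- {a^(n²) : n ≥ 0}: After pumping, length is no longer a perfect square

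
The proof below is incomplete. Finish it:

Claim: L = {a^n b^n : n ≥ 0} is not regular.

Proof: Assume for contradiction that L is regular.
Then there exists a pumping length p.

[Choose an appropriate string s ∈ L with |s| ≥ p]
s = a^p b^p

This string is in L (has equal a's and b's) and has length 2p ≥ p.
Any decomposition xyz with |xy| ≤ p means y consists only of a's,
so pumping will unbalance the counts.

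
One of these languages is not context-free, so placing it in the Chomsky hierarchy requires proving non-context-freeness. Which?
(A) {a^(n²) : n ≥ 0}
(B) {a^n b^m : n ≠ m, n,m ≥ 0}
(A) {a^(n²) : n ≥ 0}

(A) {a^(n²) : n ≥ 0} requires the CFL pumping lemma.

- {a^n b^m : n ≠ m, n,m ≥ 0} is context-free (but not regular)
  • Can be shown non-regular with the regular pumping lemma
  • After pumping a's, we can make n = m

- {a^(n²) : n ≥ 0} is NOT context-free
  • Requires the CFL pumping lemma to prove
  • Gaps between squares grow unboundedly

The CFL pumping lemma is "stronger" in that it can prove non-membership
in the larger class of context-free languages.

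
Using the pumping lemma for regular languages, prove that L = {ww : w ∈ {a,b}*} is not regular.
Assume for contradiction that L is regular, and let p ≥ 1 be the pumping length given by the pumping lemma.
Choose s = a^p b a^p b. Then s ∈ L (take w = a^p b) and |s| = 2p + 2 ≥ p.
By the pumping lemma, s = xyz for some x, y, z with |xy| ≤ p, |y| ≥ 1, and xy^i z ∈ L for every i ≥ 0.
Since |xy| ≤ p and the first p symbols of s are all a's, y = a^k for some k with 1 ≤ k ≤ p.

Take i = 2: t = xy²z = a^(p + k) b a^p b.
Suppose t = uu for some string u. The string t contains exactly two b's and ends in b, so u contains exactly one b and ends in b; hence u = a^j b for some j, and uu = a^j b a^j b. Comparing with t = a^(p + k) b a^p b forces j = p + k (first block) and j = p (second block), which is impossible since k ≥ 1. So t ∉ L.

This contradicts the pumping lemma, which requires xy^i z ∈ L for all i ≥ 0.
Hence L = {ww : w ∈ {a,b}*} is not regular. ∎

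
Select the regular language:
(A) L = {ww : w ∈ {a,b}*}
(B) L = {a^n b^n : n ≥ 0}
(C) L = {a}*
(C) {a}*

(C) L = {a}* is regular.

This can be recognized by a finite automaton (DFA/NFA).
Regular expressions like {a}* define regular languages.

The other choices are not regular:
- {ww : w ∈ {a,b}*}: After pumping, the two halves no longer match
- {a^n b^n : n ≥ 0}: After pumping, the number of a's and b's become unequal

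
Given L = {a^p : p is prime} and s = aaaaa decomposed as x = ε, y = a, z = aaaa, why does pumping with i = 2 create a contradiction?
xy²z = aaaaaa ∉ L

Pumping with i = 2 replaces y = a by y² = aa:
- Original: s = xyz = aaaaa; aaaaa has length 5, which is prime, so it is in L
- Pumped: xy²z = ε · aa · aaaa = aaaaaa
- aaaaaa has length 6 = 2 × 3, which is not prime, so it is not in L

The pumping lemma would require xy²z ∈ L, so this decomposition yields a contradiction.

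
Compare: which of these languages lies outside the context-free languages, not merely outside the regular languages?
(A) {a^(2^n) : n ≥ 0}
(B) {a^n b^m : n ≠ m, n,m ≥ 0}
(A) {a^(2^n) : n ≥ 0}

(A) {a^(2^n) : n ≥ 0} requires the CFL pumping lemma.

- {a^n b^m : n ≠ m, n,m ≥ 0} is context-free (but not regular)
  • Can be shown non-regular with the regular pumping lemma
  • After pumping a's, we can make n = m

- {a^(2^n) : n ≥ 0} is NOT context-free
  • Requires the CFL pumping lemma to prove
  • Gaps between powers of 2 grow exponentially

The CFL pumping lemma is "stronger" in that it can prove non-membership
in the larger class of context-free languages.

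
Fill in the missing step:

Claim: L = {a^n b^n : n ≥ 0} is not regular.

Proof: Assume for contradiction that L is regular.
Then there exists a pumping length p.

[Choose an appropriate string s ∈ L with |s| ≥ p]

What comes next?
s = a^p b^p

This string is in L (has equal a's and b's) and has length 2p ≥ p.
Any decomposition xyz with |xy| ≤ p means y consists only of a's,
so pumping will unbalance the counts.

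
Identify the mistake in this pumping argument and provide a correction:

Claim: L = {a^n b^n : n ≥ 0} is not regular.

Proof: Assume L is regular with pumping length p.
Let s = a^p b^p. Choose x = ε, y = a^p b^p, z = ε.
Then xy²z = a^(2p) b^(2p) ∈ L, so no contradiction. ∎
Error: The decomposition violates |xy| ≤ p. With y = a^p b^p, |xy| = |y| = 2p > p. (The proof also miscomputes xy²z, which would be a^p b^p a^p b^p rather than a^(2p) b^(2p), and it wrongly treats one harmless decomposition as settling the matter — the prover does not get to choose the decomposition.)

Correction: The pumping lemma requires |xy| ≤ p, and the argument must handle every decomposition satisfying |xy| ≤ p, |y| ≥ 1. Since s starts with p a's, any such y consists only of a's, say y = a^k with k ≥ 1. Then xy²z = a^(p+k) b^p has unequal numbers of a's and b's, so xy²z ∉ L — the required contradiction.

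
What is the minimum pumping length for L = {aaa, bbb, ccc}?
p = 4

For a finite language L, the pumping lemma holds vacuously if p > max|s| for s ∈ L.

The longest string in L = {aaa, bbb, ccc} has length 3.
If p = 4, then no string s ∈ L has |s| ≥ p, so the condition is vacuously true.

The minimum pumping length is p = 4.

Why no smaller p works: for any p ≤ 3, the longest string s ∈ L has |s| = 3 ≥ p, so it would
have to be pumpable; but pumping up (i = 2, 3, ...) produces ever longer strings, which cannot all lie in the
finite language L. So the pumping property fails for every p ≤ 3.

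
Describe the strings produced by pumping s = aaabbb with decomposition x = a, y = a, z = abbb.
{xy^i z : i ≥ 0} = {a^(2+i) b^3 : i ≥ 0} = {aabbb, aaabbb, aaaabbb, ...}

With x = a, y = a, z = abbb: Starting with aaabbb and pumping the second 'a', we get strings with 2+i a's followed by 3 b's for i = 0, 1, 2, ...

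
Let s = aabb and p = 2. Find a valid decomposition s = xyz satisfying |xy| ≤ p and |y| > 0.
x = '', y = 'a', z = 'abb'

For s = aabb and p = 2, one valid decomposition is:
- x = '' (length 0)
- y = 'a' (length 1)
- z = 'abb' (length 3)

Verification:
- xyz = '' + 'a' + 'abb' = aabb ✓
- |xy| = 1 ≤ 2 ✓
- |y| = 1 > 0 ✓

All pumping lemma constraints are satisfied.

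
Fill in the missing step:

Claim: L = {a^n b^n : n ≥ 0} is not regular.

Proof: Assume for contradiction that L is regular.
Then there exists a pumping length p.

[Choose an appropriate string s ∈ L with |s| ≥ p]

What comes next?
s = a^p b^p

This string is in L (has equal a's and b's) and has length 2p ≥ p.
Any decomposition xyz with |xy| ≤ p means y consists only of a's,
so pumping will unbalance the counts.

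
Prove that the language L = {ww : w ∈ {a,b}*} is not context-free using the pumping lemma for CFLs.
Assume for contradiction that L is context-free, and let p ≥ 1 be the pumping length given by the pumping lemma for CFLs.
Choose s = a^p b^p a^p b^p. Then s ∈ L (take w = a^p b^p) and |s| = 4p ≥ p.
By the CFL pumping lemma, s = uvxyz for some u, v, x, y, z with |vxy| ≤ p, |vy| ≥ 1, and uv^i xy^i z ∈ L for every i ≥ 0.

Write s as four blocks A₁ B₁ A₂ B₂ with A₁ = A₂ = a^p and B₁ = B₂ = b^p. Since |vxy| ≤ p, the window vxy lies inside at most two adjacent blocks. Take i = 0 and let t = uxz, so |t| = 4p − |vy| with 1 ≤ |vy| ≤ p. If |t| is odd, t ∉ L immediately, so assume |vy| is even (hence |vy| ≥ 2) and |t|/2 = 2p − |vy|/2, which satisfies p ≤ |t|/2 ≤ 2p − 1.

Case 1 (vxy inside A₁B₁): t = a^(p−j) b^(p−l) a^p b^p with j + l = |vy|. The second half of t has length < 2p, so it is a suffix of the trailing a^p b^p and ends in b; the first half is a^(p−j) b^(p−l) a^((j+l)/2), which ends in a because (j+l)/2 ≥ 1. The halves differ, so t ∉ L.

Case 2 (vxy inside B₁A₂, straddling the middle): t = a^p b^(p−j) a^(p−l) b^p with j + l = |vy|. If t = ww, then w is a prefix of t of length ≥ p, so w begins with a^p; and w is a suffix of t of length ≥ p, so w ends with b^p. That forces |w| ≥ 2p, contradicting |w| = |t|/2 ≤ 2p − 1. So t ∉ L.

Case 3 (vxy inside A₂B₂): t = a^p b^p a^(p−j) b^(p−l) with j + l = |vy|. The first half of t is a prefix of a^p b^p, so it begins with a; the second half is b^((j+l)/2) a^(p−j) b^(p−l), which begins with b. The halves differ, so t ∉ L.

In every case uv⁰xy⁰z = uxz ∉ L.

This contradicts the CFL pumping lemma, which requires uv^i xy^i z ∈ L for all i ≥ 0.
Hence L = {ww : w ∈ {a,b}*} is not context-free. ∎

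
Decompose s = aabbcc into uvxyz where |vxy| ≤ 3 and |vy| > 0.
u='aa', v='b', x='b', y='c', z='c'

For s = aabbcc with pumping length p = 3:

One valid decomposition:
- u = 'aa'
- v = 'b'
- x = 'b'
- y = 'c'
- z = 'c'

Verification:
- uvxyz = 'aa' + 'b' + 'b' + 'c' + 'c' = aabbcc ✓
- |vxy| = |'bbc'| = 3 ≤ 3 ✓
- |vy| = |'bc'| = 2 > 0 ✓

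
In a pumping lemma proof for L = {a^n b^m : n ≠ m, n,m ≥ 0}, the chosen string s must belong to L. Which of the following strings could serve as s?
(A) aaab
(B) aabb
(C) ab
(A) aaab

The pumping lemma is applied to a string s that lies in L, so first check membership of each option:
- (A) aaab = a^3 b^1 with 3 ≠ 1, so it is in L ✓
- (B) aabb = a^2 b^2 has n = m = 2, so it is not in L ✗
- (C) ab = a^1 b^1 has n = m = 1, so it is not in L ✗

Only (A) aaab is in L, so it is the only candidate that could play the role of s.
(In a complete proof one picks s in terms of the pumping length p so that |s| ≥ p is guaranteed; a fixed string like aaab illustrates the shape of such an s.)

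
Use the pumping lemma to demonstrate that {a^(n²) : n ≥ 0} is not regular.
Assume for contradiction that L is regular, and let p ≥ 1 be the pumping length given by the pumping lemma.
Choose s = a^(p²). Then s ∈ L and |s| = p² ≥ p.
By the pumping lemma, s = xyz for some x, y, z with |xy| ≤ p, |y| ≥ 1, and xy^i z ∈ L for every i ≥ 0.
Here y = a^k for some k with 1 ≤ k ≤ |xy| ≤ p.

Take i = 2: |xy²z| = p² + k.
Now p² < p² + k ≤ p² + p < p² + 2p + 1 = (p + 1)².
So |xy²z| lies strictly between the consecutive squares p² and (p + 1)², hence is not a perfect square, and xy²z ∉ L.

This contradicts the pumping lemma, which requires xy^i z ∈ L for all i ≥ 0.
Hence L = {a^(n²) : n ≥ 0} is not regular. ∎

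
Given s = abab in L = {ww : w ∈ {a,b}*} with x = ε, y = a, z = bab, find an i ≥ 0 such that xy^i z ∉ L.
i = 0

xy⁰z = ε · ε · bab = bab; bab has odd length 3, so it cannot be written as ww and is not in L.
(Other choices also work, e.g. i = 2, 3; only i = 1 is guaranteed to stay in L since xy¹z = s.)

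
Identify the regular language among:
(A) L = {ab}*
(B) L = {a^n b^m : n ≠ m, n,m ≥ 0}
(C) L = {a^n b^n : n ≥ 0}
(A) {ab}*

(A) L = {ab}* is regular.

This can be recognized by a finite automaton (DFA/NFA).
Regular expressions like {ab}* define regular languages.

The other choices are not regular:
- {a^n b^n : n ≥ 0}: After pumping, the number of a's and b's become unequal
- {a^n b^m : n ≠ m, n,m ≥ 0}: After pumping a's, we can make n = m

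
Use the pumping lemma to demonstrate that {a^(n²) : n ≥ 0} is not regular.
Assume for contradiction that L is regular, and let p ≥ 1 be the pumping length given by the pumping lemma.
Choose s = a^(p²). Then s ∈ L and |s| = p² ≥ p.
By the pumping lemma, s = xyz for some x, y, z with |xy| ≤ p, |y| ≥ 1, and xy^i z ∈ L for every i ≥ 0.
Here y = a^k for some k with 1 ≤ k ≤ |xy| ≤ p.

Take i = 2: |xy²z| = p² + k.
Now p² < p² + k ≤ p² + p < p² + 2p + 1 = (p + 1)².
So |xy²z| lies strictly between the consecutive squares p² and (p + 1)², hence is not a perfect square, and xy²z ∉ L.

This contradicts the pumping lemma, which requires xy^i z ∈ L for all i ≥ 0.
Hence L = {a^(n²) : n ≥ 0} is not regular. ∎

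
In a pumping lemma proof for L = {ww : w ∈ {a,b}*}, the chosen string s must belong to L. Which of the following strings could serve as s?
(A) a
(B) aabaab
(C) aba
(B) aabaab

The pumping lemma is applied to a string s that lies in L, so first check membership of each option:
- (A) a has odd length 1, so it cannot be written as ww and is not in L ✗
- (B) aabaab splits into halves aab · aab, which are equal, so it is in L (w = aab) ✓
- (C) aba has odd length 3, so it cannot be written as ww and is not in L ✗

Only (B) aabaab is in L, so it is the only candidate that could play the role of s.
(In a complete proof one picks s in terms of the pumping length p so that |s| ≥ p is guaranteed; a fixed string like aabaab illustrates the shape of such an s.)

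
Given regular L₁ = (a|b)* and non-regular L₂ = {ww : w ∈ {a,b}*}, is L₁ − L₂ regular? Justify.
No — L₁ − L₂ is not regular.

L₁ − L₂ is the complement of {ww} within {a,b}*. If it were regular, its complement {ww} would be regular as well (regular languages are closed under complement) — contradiction. So L₁ − L₂ is not regular.

Note that the bare facts "L₁ regular, L₂ non-regular" do not settle the question by themselves: the closure of regular languages under ∪, ∩, complement and difference applies only when BOTH operands are regular. With a non-regular operand the result can come out regular or non-regular depending on the specific languages, so one has to work out L₁ − L₂ for this particular pair, as above.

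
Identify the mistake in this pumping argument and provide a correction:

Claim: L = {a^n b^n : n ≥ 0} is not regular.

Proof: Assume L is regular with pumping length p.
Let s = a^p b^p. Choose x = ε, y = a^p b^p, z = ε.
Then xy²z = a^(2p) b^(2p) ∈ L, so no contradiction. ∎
Error: The decomposition violates |xy| ≤ p. With y = a^p b^p, |xy| = |y| = 2p > p. (The proof also miscomputes xy²z, which would be a^p b^p a^p b^p rather than a^(2p) b^(2p), and it wrongly treats one harmless decomposition as settling the matter — the prover does not get to choose the decomposition.)

Correction: The pumping lemma requires |xy| ≤ p, and the argument must handle every decomposition satisfying |xy| ≤ p, |y| ≥ 1. Since s starts with p a's, any such y consists only of a's, say y = a^k with k ≥ 1. Then xy²z = a^(p+k) b^p has unequal numbers of a's and b's, so xy²z ∉ L — the required contradiction.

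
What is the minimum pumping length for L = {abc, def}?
p = 4

For a finite language L, the pumping lemma holds vacuously if p > max|s| for s ∈ L.

The longest string in L = {abc, def} has length 3.
If p = 4, then no string s ∈ L has |s| ≥ p, so the condition is vacuously true.

The minimum pumping length is p = 4.

Why no smaller p works: for any p ≤ 3, the longest string s ∈ L has |s| = 3 ≥ p, so it would
have to be pumpable; but pumping up (i = 2, 3, ...) produces ever longer strings, which cannot all lie in the
finite language L. So the pumping property fails for every p ≤ 3.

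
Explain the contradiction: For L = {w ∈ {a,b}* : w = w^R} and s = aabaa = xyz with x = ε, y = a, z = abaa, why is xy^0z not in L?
xy⁰z = abaa ∉ L

Pumping with i = 0 replaces y = a by y⁰ = ε:
- Original: s = xyz = aabaa; aabaa reversed is aabaa, the same string, so it is a palindrome and is in L
- Pumped: xy⁰z = ε · ε · abaa = abaa
- abaa reversed is aaba ≠ abaa, so it is not a palindrome and is not in L

The pumping lemma would require xy⁰z ∈ L, so this decomposition yields a contradiction.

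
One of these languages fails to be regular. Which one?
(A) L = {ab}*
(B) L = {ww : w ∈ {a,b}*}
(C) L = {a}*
(B) {ww : w ∈ {a,b}*}

(B) L = {ww : w ∈ {a,b}*} is NOT regular.

The pumping lemma can be used to prove this:
After pumping, the two halves no longer match

The other languages are regular because they can be recognized by finite automata.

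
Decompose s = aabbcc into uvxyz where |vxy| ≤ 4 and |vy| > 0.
u='a', v='a', x='bb', y='c', z='c'

For s = aabbcc with pumping length p = 4:

One valid decomposition:
- u = 'a'
- v = 'a'
- x = 'bb'
- y = 'c'
- z = 'c'

Verification:
- uvxyz = 'a' + 'a' + 'bb' + 'c' + 'c' = aabbcc ✓
- |vxy| = |'abbc'| = 4 ≤ 4 ✓
- |vy| = |'ac'| = 2 > 0 ✓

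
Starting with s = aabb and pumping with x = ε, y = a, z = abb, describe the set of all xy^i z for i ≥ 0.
{xy^i z : i ≥ 0} = {a^(i+1) b^2 : i ≥ 0} = {abb, aabb, aaabb, ...}

With x = ε, y = a, z = abb: Starting with aabb and pumping the first 'a' (z = abb keeps the second 'a'), we get strings with i+1 a's followed by 2 b's for i = 0, 1, 2, ...; note bb is not produced because z always contributes one a.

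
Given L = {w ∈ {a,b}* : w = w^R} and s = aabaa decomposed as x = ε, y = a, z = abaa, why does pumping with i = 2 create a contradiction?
xy²z = aaabaa ∉ L

Pumping with i = 2 replaces y = a by y² = aa:
- Original: s = xyz = aabaa; aabaa reversed is aabaa, the same string, so it is a palindrome and is in L
- Pumped: xy²z = ε · aa · abaa = aaabaa
- aaabaa reversed is aabaaa ≠ aaabaa, so it is not a palindrome and is not in L

The pumping lemma would require xy²z ∈ L, so this decomposition yields a contradiction.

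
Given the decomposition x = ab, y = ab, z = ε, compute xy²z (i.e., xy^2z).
ababab

Given x = 'ab', y = 'ab', z = '' and i = 2:

xy^2z = x + y·y·...·y (2 times) + z
       = 'ab' + 'ab'^2 + ''
       = 'ab' + 'abab' + ''
       = 'ababab'

The pumped string is 'ababab' with length 6.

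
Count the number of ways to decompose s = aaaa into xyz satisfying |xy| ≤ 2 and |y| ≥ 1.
3

For s = 'aaaa' with pumping length p = 2:

Constraints: |xy| ≤ 2, |y| > 0

Valid decompositions (|xy| ≤ p, |y| ≥ 1):
  • x='', y='a', z='aaa'
  • x='a', y='a', z='aa'
  • x='', y='aa', z='aa'

Total count: 3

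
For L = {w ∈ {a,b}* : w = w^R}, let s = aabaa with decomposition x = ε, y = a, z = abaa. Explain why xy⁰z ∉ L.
xy⁰z = abaa ∉ L

Pumping with i = 0 replaces y = a by y⁰ = ε:
- Original: s = xyz = aabaa; aabaa reversed is aabaa, the same string, so it is a palindrome and is in L
- Pumped: xy⁰z = ε · ε · abaa = abaa
- abaa reversed is aaba ≠ abaa, so it is not a palindrome and is not in L

The pumping lemma would require xy⁰z ∈ L, so this decomposition yields a contradiction.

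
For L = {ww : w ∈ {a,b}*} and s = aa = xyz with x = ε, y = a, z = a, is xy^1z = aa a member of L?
Yes

xy¹z = ε · a · a = aa.
aa splits into halves a · a, which are equal, so it is in L (w = a).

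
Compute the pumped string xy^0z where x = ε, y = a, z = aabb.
aabb

Given x = '', y = 'a', z = 'aabb' and i = 0:

xy^0z = x + y·y·...·y (0 times) + z
       = '' + 'a'^0 + 'aabb'
       = '' + '' + 'aabb'
       = 'aabb'

The pumped string is 'aabb' with length 4.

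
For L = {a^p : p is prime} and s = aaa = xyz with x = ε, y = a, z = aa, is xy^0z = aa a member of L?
Yes

xy⁰z = ε · ε · aa = aa.
aa has length 2, which is prime, so it is in L.
(A single pumped string landing in L is not a contradiction by itself; a non-regularity proof needs some i for which xy^i z ∉ L, for every admissible decomposition.)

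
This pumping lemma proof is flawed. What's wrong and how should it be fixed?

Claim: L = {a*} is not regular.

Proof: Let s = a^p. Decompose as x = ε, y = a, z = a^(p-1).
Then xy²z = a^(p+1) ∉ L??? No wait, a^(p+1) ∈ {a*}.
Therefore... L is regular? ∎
Error: The proof attempts to show a*  is not regular, but a* IS regular!

Correction: a* is a regular language (recognized by a simple DFA with one accepting state and self-loop on 'a'). The pumping lemma can only prove non-regularity, not regularity. For regular languages, pumping always works.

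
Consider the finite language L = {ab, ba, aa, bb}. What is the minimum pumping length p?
p = 3

For a finite language L, the pumping lemma holds vacuously if p > max|s| for s ∈ L.

The longest string in L = {ab, ba, aa, bb} has length 2.
If p = 3, then no string s ∈ L has |s| ≥ p, so the condition is vacuously true.

The minimum pumping length is p = 3.

Why no smaller p works: for any p ≤ 2, the longest string s ∈ L has |s| = 2 ≥ p, so it would
have to be pumpable; but pumping up (i = 2, 3, ...) produces ever longer strings, which cannot all lie in the
finite language L. So the pumping property fails for every p ≤ 2.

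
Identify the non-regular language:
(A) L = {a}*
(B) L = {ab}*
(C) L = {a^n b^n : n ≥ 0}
(C) {a^n b^n : n ≥ 0}

(C) L = {a^n b^n : n ≥ 0} is NOT regular.

The pumping lemma can be used to prove this:
After pumping, the number of a's and b's become unequal

The other languages are regular because they can be recognized by finite automata.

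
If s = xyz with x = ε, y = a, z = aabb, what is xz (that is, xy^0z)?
aabb

Given x = '', y = 'a', z = 'aabb' and i = 0:

xy^0z = x + y·y·...·y (0 times) + z
       = '' + 'a'^0 + 'aabb'
       = '' + '' + 'aabb'
       = 'aabb'

The pumped string is 'aabb' with length 4.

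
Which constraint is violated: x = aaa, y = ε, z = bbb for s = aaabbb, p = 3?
Violated: |y| > 0

The decomposition x = aaa, y = ε, z = bbb for s = aaabbb with p = 3
violates the constraint: |y| > 0

|y| = 0, but the pumping lemma requires |y| > 0 (y must be non-empty).

Pumping lemma constraints:
1. xyz = s (decomposition is valid)
2. |xy| ≤ p
3. |y| > 0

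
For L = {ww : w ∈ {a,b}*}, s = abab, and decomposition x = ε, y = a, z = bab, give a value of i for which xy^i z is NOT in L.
i = 0

xy⁰z = ε · ε · bab = bab; bab has odd length 3, so it cannot be written as ww and is not in L.
(Other choices also work, e.g. i = 2, 3; only i = 1 is guaranteed to stay in L since xy¹z = s.)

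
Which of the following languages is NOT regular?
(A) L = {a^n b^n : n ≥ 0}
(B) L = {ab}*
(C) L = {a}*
(A) {a^n b^n : n ≥ 0}

(A) L = {a^n b^n : n ≥ 0} is NOT regular.

The pumping lemma can be used to prove this:
After pumping, the number of a's and b's become unequal

The other languages are regular because they can be recognized by finite automata.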